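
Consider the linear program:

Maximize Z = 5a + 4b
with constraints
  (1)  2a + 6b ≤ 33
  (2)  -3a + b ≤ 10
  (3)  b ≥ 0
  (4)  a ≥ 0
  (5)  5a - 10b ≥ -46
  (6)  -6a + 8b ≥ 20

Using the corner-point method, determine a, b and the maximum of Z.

Vertices and Z = 5a + 4b:
  (27/25, 257/50) → Z = 649/25
  (36/13, 119/26) → Z = 418/13
  (0, 23/5) → Z = 92/5
  (0, 5/2) → Z = 10

The binding constraints are 2a + 6b = 33 and -6a + 8b = 20.
Solving simultaneously gives a = 36/13, b = 119/26.

a = 36/13, b = 119/26, maximum Z = 418/13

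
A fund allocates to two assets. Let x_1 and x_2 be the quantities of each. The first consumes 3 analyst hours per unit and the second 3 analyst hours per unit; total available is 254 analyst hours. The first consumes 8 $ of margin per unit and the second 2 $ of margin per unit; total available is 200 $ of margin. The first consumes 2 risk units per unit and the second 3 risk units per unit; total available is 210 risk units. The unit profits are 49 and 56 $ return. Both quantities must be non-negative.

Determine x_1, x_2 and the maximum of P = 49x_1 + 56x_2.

x_1 = 9, x_2 = 64, maximum P = 4025

Vertices and P = 49x_1 + 56x_2:
  (0, 0) → P = 0
  (0, 70) → P = 3920
  (25, 0) → P = 1225
  (9, 64) → P = 4025

At the optimal vertex, 8x_1 + 2x_2 = 200 and 2x_1 + 3x_2 = 210.
Solving simultaneously gives x_1 = 9, x_2 = 64.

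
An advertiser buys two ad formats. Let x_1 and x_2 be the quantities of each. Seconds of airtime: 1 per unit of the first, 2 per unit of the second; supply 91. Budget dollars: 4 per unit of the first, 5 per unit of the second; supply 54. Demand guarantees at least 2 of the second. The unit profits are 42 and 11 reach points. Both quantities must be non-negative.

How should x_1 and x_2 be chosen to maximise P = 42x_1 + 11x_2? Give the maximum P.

Extreme points and P = 42x_1 + 11x_2:
  (0, 54/5) → P = 594/5
  (0, 2) → P = 22
  (11, 2) → P = 484

x_1 = 11, x_2 = 2, maximum P = 484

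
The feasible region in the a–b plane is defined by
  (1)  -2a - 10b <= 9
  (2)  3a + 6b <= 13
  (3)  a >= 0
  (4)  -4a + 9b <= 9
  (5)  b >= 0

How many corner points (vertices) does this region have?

Of the 10 pairwise boundary intersections, those satisfying every inequality are:
  (21/17, 79/51)
  (13/3, 0)
  (0, 1)
  (0, 0)

4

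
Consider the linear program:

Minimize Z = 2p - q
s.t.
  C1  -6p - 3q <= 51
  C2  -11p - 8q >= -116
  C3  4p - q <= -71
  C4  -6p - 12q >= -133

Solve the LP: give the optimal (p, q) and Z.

Extreme points and Z = 2p - q:
  (-44/3, 37/3) → Z = -125/3
  (-337/18, 184/9) → Z = -521/9
  (-719/54, 479/27) → Z = -1198/27

p = -337/18, q = 184/9, minimum Z = -521/9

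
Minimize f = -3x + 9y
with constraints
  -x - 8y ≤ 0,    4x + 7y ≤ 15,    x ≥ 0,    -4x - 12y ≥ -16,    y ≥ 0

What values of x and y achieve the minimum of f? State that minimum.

Feasible corners and f = -3x + 9y:
  (0, 0) → f = 0
  (17/5, 1/5) → f = -42/5
  (15/4, 0) → f = -45/4
  (0, 4/3) → f = 12

x = 15/4, y = 0, minimum f = -45/4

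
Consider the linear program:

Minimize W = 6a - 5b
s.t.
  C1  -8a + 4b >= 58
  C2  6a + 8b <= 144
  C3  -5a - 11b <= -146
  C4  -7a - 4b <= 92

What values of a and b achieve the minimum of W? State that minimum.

Extreme points and W = 6a - 5b:
  (14/11, 375/22) → W = -1707/22
  (-1/2, 27/2) → W = -141/2
  (-41, 195/4) → W = -1959/4
  (-28, 26) → W = -298

a = -41, b = 195/4, minimum W = -1959/4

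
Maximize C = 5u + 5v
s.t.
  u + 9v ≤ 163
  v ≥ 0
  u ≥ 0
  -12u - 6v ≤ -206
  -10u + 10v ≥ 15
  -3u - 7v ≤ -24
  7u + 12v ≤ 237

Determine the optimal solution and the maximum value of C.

u = 219/19, v = 495/38, maximum C = 4665/38

Corner points and C = 5u + 5v:
  (197/18, 112/9) → C = 2105/18
  (175/17, 701/51) → C = 6130/51
  (219/19, 495/38) → C = 4665/38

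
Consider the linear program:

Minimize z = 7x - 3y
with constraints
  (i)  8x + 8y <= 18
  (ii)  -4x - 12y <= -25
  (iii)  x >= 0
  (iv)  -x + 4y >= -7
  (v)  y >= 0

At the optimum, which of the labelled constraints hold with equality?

(i) and (iii)

Corner points and z = 7x - 3y:
  (1/4, 2) → z = -17/4
  (0, 9/4) → z = -27/4
  (0, 25/12) → z = -25/4

The minimum is at (0, 9/4). Substituting into each constraint, equality holds for (i) and (iii); the remaining constraints have slack.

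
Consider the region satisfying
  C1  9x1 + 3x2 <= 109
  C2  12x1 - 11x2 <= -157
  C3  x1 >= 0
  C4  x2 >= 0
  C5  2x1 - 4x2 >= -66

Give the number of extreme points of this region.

3

The feasible vertices (each the meet of two boundaries and inside every other half-plane) are:
  (0, 157/11)
  (49/13, 239/13)
  (0, 33/2)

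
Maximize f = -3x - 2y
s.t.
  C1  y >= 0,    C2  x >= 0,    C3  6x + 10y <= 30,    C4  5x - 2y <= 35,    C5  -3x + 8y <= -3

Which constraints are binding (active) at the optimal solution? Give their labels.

C1 and C5

Feasible corners and f = -3x - 2y:
  (5, 0) → f = -15
  (1, 0) → f = -3
  (45/13, 12/13) → f = -159/13

The maximum is at (1, 0). Substituting into each constraint, equality holds for C1 and C5; the remaining constraints have slack.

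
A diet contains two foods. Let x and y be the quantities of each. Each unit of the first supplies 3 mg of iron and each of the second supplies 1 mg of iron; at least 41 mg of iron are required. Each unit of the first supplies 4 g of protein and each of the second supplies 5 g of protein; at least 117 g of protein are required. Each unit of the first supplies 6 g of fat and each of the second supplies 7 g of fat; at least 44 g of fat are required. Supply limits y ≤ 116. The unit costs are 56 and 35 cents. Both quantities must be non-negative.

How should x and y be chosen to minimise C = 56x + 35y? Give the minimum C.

x = 8, y = 17, minimum C = 1043

The feasible region is unbounded (it extends along (1, 0)), but C strictly increases along every unbounded feasible direction, so there is no improving ray and the minimum is attained at a vertex.

The binding constraints are 3x + y = 41 and 4x + 5y = 117.
Solving simultaneously gives x = 8, y = 17.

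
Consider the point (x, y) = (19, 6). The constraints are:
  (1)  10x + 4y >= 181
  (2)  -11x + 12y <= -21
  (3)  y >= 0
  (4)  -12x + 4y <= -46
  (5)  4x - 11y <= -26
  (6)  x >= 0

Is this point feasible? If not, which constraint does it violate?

Constraint (5): 4x - 11y = 10, which is not ≤ -26. All other constraints are satisfied.

not feasible — violates (5)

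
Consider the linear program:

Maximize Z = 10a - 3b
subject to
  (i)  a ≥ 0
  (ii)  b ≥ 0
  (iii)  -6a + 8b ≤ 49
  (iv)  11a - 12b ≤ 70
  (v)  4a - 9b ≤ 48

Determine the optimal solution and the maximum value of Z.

Vertices and Z = 10a - 3b:
  (0, 0) → Z = 0
  (0, 49/8) → Z = -147/8
  (70/11, 0) → Z = 700/11
  (287/4, 959/16) → Z = 8603/16

a = 287/4, b = 959/16, maximum Z = 8603/16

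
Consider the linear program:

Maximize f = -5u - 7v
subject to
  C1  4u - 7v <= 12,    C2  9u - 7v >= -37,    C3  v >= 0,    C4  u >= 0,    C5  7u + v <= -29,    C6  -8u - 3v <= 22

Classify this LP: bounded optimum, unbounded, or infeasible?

The boundaries 4u - 7v = 12 and v = 0 meet at (3, 0), but that point violates 7u + v ≤ -29. Every candidate vertex is excluded by some other constraint, so the feasible region is empty.

infeasible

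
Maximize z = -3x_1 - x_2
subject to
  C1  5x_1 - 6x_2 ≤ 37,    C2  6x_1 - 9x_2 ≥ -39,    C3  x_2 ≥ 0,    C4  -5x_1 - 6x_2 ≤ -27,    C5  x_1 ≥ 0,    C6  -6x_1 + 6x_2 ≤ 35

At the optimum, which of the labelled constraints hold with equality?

C2 and C4

Extreme points and z = -3x_1 - x_2:
  (63, 139/3) → z = -706/3
  (37/5, 0) → z = -111/5
  (1/9, 119/27) → z = -128/27
  (27/5, 0) → z = -81/5

The maximum is at (1/9, 119/27). Substituting into each constraint, equality holds for C2 and C4; the remaining constraints have slack.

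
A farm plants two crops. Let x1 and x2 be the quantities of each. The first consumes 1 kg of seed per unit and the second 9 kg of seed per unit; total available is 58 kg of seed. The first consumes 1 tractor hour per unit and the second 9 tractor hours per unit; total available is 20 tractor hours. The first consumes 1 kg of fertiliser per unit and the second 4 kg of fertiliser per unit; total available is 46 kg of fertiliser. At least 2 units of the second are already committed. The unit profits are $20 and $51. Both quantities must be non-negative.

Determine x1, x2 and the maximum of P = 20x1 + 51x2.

x1 = 2, x2 = 2, maximum P = 142

Feasible corners and P = 20x1 + 51x2:
  (0, 20/9) → P = 340/3
  (0, 2) → P = 102
  (2, 2) → P = 142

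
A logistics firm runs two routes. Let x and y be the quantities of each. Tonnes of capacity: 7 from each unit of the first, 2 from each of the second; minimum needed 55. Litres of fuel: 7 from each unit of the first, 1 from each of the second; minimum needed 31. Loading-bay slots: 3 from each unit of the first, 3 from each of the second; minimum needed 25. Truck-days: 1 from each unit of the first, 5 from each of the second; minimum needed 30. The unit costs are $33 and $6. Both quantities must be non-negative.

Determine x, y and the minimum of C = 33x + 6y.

x = 1, y = 24, minimum C = 177

The feasible region is unbounded (it extends along (0, 1), (1, 0)), but C strictly increases along every unbounded feasible direction, so there is no improving ray and the minimum is attained at a vertex.

The binding constraints are 7x + 2y = 55 and 7x + y = 31.
Solving simultaneously gives x = 1, y = 24.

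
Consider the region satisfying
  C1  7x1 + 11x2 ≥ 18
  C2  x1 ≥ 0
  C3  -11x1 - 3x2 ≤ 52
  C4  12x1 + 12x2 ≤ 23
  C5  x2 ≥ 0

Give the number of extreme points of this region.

Of the 10 pairwise boundary intersections, those satisfying every inequality are:
  (0, 18/11)
  (37/48, 55/48)
  (0, 23/12)

3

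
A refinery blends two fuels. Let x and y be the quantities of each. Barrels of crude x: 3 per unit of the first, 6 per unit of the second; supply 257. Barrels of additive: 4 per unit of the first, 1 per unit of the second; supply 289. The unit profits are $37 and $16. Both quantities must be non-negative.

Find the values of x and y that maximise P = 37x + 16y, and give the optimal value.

x = 211/3, y = 23/3, maximum P = 2725

Extreme points and P = 37x + 16y:
  (0, 0) → P = 0
  (0, 257/6) → P = 2056/3
  (289/4, 0) → P = 10693/4
  (211/3, 23/3) → P = 2725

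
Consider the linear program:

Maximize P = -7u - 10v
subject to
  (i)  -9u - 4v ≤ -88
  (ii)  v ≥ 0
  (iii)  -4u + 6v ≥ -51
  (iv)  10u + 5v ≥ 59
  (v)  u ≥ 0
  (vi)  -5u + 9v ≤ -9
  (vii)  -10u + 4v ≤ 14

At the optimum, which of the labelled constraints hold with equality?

Vertices and P = -7u - 10v:
  (88/9, 0) → P = -616/9
  (828/101, 359/101) → P = -9386/101
  (51/4, 0) → P = -357/4
  (135/2, 73/2) → P = -1675/2

The maximum is at (88/9, 0). Substituting into each constraint, equality holds for (i) and (ii); the remaining constraints have slack.

(i) and (ii)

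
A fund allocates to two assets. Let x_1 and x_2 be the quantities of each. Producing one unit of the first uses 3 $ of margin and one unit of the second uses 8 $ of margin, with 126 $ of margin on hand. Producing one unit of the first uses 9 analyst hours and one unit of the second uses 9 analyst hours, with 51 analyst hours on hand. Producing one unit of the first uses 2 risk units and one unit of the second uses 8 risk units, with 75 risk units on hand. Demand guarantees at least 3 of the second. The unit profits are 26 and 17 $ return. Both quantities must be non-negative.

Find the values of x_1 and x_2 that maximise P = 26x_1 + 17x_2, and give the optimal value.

Corner points and P = 26x_1 + 17x_2:
  (0, 17/3) → P = 289/3
  (0, 3) → P = 51
  (8/3, 3) → P = 361/3

x_1 = 8/3, x_2 = 3, maximum P = 361/3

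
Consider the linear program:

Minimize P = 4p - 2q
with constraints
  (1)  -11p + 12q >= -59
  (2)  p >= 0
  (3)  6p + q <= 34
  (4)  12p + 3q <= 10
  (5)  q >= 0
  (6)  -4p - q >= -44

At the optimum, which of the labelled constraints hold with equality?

(2) and (4)

Feasible corners and P = 4p - 2q:
  (0, 10/3) → P = -20/3
  (0, 0) → P = 0
  (5/6, 0) → P = 10/3

The minimum is at (0, 10/3). Substituting into each constraint, equality holds for (2) and (4); the remaining constraints have slack.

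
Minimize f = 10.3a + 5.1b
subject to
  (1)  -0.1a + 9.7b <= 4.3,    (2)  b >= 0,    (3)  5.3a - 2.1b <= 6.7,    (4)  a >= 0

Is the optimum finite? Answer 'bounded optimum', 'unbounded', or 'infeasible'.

Corner points and f = 10.3a + 5.1b:
  (3701/2560, 1173/2560) → f = 220513/12800
  (0, 43/97) → f = 2193/970
  (67/53, 0) → f = 6901/530
  (0, 0) → f = 0
The feasible region has finitely many vertices and no improving ray; the minimum is 0 at (0, 0).

bounded optimum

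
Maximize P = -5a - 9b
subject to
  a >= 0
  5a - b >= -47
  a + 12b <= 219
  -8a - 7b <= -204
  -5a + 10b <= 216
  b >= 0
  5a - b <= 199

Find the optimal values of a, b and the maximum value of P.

a = 51/2, b = 0, maximum P = -255/2

At the optimal vertex, -8a - 7b = -204 and b = 0.
Solving simultaneously gives a = 51/2, b = 0.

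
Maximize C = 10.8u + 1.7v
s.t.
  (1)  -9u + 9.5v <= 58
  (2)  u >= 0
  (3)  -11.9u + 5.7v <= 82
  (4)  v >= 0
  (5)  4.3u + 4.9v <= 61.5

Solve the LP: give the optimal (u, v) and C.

Corner points and C = 10.8u + 1.7v:
  (0, 116/19) → C = 986/95
  (6001/1699, 16058/1699) → C = 460547/8495
  (0, 0) → C = 0
  (615/43, 0) → C = 6642/43

u = 615/43, v = 0, maximum C = 6642/43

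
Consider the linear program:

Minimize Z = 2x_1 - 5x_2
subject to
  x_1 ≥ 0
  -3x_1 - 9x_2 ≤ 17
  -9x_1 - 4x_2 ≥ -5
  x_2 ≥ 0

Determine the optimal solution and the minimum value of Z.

x_1 = 0, x_2 = 5/4, minimum Z = -25/4

Extreme points and Z = 2x_1 - 5x_2:
  (0, 5/4) → Z = -25/4
  (0, 0) → Z = 0
  (5/9, 0) → Z = 10/9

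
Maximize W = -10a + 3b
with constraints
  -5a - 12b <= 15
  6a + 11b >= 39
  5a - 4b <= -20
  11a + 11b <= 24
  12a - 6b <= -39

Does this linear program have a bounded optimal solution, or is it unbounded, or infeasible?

From the feasible point (-3, 57/11), moving in the direction (-11, 11) keeps every constraint satisfied while W increases without bound.

unbounded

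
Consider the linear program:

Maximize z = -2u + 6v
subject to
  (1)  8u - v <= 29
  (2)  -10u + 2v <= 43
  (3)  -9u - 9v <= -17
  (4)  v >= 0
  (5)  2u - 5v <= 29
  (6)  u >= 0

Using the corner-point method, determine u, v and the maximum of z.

Extreme points and z = -2u + 6v:
  (101/6, 317/3) → z = 1801/3
  (29/8, 0) → z = -29/4
  (0, 43/2) → z = 129
  (17/9, 0) → z = -34/9
  (0, 17/9) → z = 34/3

u = 101/6, v = 317/3, maximum z = 1801/3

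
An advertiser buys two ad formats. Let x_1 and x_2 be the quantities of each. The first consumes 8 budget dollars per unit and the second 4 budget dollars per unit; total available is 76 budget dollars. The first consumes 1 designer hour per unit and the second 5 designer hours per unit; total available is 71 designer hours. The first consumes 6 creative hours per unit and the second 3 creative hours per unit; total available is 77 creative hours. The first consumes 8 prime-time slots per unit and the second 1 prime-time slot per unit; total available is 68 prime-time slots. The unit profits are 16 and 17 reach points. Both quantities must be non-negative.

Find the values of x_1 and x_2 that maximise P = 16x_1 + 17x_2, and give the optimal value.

Feasible corners and P = 16x_1 + 17x_2:
  (0, 0) → P = 0
  (0, 71/5) → P = 1207/5
  (17/2, 0) → P = 136
  (8/3, 41/3) → P = 275
  (49/6, 8/3) → P = 176

The optimum lies where 8x_1 + 4x_2 = 76 and x_1 + 5x_2 = 71.
Solving simultaneously gives x_1 = 8/3, x_2 = 41/3.

x_1 = 8/3, x_2 = 41/3, maximum P = 275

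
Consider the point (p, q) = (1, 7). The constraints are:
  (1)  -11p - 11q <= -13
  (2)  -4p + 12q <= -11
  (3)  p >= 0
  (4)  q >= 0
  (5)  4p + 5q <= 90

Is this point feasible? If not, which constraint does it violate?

not feasible — violates (2)

Constraint (2): -4p + 12q = 80, which is not ≤ -11. All other constraints are satisfied.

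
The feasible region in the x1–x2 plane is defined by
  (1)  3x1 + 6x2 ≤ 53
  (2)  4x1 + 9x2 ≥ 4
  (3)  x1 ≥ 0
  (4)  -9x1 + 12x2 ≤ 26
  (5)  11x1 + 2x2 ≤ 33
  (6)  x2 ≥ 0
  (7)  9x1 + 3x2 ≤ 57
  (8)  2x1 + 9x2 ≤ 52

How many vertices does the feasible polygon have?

The feasible vertices (each the meet of two boundaries and inside every other half-plane) are:
  (0, 4/9)
  (1, 0)
  (0, 13/6)
  (172/75, 583/150)
  (3, 0)

5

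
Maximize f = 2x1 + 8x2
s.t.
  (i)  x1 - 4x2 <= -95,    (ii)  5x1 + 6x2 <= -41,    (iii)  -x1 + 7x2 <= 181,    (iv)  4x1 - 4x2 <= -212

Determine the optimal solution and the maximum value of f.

x1 = -1373/41, x2 = 864/41, maximum f = 4166/41

Feasible corners and f = 2x1 + 8x2:
  (-39, 14) → f = 34
  (-1373/41, 864/41) → f = 4166/41
  (-359/11, 224/11) → f = 1074/11
The feasible region is unbounded (it extends along (-4, -1), (-7, -1)), but f strictly decreases along every unbounded feasible direction, so there is no improving ray and the maximum is attained at a vertex.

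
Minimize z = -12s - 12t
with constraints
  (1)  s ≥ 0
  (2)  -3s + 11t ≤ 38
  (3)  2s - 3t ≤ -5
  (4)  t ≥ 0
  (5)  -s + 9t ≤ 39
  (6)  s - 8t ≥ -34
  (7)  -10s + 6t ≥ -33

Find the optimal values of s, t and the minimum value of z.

Vertices and z = -12s - 12t:
  (0, 38/11) → z = -456/11
  (0, 5/3) → z = -20
  (59/13, 61/13) → z = -1440/13

The optimum lies where -3s + 11t = 38 and 2s - 3t = -5.
Solving simultaneously gives s = 59/13, t = 61/13.

s = 59/13, t = 61/13, minimum z = -1440/13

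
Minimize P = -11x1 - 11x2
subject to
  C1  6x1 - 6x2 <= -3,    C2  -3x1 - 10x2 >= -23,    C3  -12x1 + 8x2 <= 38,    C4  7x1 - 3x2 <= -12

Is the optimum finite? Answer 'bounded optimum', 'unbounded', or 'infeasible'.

bounded optimum

Corner points and P = -11x1 - 11x2:
  (-17/2, -8) → P = 363/2
  (-21/8, -17/8) → P = 209/4
  (-49/36, 65/24) → P = -1067/72
  (-51/79, 197/79) → P = -1606/79
The feasible region has finitely many vertices and no improving ray; the minimum is -1606/79 at (-51/79, 197/79).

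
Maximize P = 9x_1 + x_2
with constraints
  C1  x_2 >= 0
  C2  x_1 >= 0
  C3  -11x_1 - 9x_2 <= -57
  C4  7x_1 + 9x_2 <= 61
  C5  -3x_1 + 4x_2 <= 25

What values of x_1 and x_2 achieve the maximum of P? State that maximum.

The binding constraints are x_2 = 0 and 7x_1 + 9x_2 = 61.
Solving simultaneously gives x_1 = 61/7, x_2 = 0.

x_1 = 61/7, x_2 = 0, maximum P = 549/7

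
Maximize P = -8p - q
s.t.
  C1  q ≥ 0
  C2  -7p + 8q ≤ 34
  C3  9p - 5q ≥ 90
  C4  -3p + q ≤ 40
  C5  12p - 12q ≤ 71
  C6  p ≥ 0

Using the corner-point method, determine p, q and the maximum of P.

p = 725/48, q = 147/16, maximum P = -6241/48

The optimum lies where 9p - 5q = 90 and 12p - 12q = 71.
Solving simultaneously gives p = 725/48, q = 147/16.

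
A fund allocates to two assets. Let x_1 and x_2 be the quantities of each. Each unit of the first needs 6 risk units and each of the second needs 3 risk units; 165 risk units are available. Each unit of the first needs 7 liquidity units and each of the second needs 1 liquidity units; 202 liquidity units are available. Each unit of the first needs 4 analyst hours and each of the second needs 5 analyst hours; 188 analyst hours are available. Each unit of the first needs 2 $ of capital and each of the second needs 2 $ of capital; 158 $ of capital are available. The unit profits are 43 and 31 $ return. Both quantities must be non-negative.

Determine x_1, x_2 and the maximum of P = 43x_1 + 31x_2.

Extreme points and P = 43x_1 + 31x_2:
  (0, 0) → P = 0
  (0, 188/5) → P = 5828/5
  (55/2, 0) → P = 2365/2
  (29/2, 26) → P = 2859/2

The optimum lies where 6x_1 + 3x_2 = 165 and 4x_1 + 5x_2 = 188.
Solving simultaneously gives x_1 = 29/2, x_2 = 26.

x_1 = 29/2, x_2 = 26, maximum P = 2859/2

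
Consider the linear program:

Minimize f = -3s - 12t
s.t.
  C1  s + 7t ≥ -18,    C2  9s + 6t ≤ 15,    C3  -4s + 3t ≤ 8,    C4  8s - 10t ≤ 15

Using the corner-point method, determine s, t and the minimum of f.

s = -1/17, t = 44/17, minimum f = -525/17

Extreme points and f = -3s - 12t:
  (-110/31, -64/31) → f = 1098/31
  (-25/22, -53/22) → f = 711/22
  (-1/17, 44/17) → f = -525/17
  (40/23, -5/46) → f = -90/23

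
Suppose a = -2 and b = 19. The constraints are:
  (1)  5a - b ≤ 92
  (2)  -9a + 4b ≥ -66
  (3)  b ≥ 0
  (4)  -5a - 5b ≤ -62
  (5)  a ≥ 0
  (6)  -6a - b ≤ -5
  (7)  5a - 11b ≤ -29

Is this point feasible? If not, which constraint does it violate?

Constraint (5): a = -2, which is not ≥ 0. All other constraints are satisfied.

not feasible — violates (5)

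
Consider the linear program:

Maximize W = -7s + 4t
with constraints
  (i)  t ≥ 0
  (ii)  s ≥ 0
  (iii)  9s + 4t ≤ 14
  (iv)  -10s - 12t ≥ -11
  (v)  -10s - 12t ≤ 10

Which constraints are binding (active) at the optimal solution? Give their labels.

(ii) and (iv)

Corner points and W = -7s + 4t:
  (0, 0) → W = 0
  (11/10, 0) → W = -77/10
  (0, 11/12) → W = 11/3

The maximum is at (0, 11/12). Substituting into each constraint, equality holds for (ii) and (iv); the remaining constraints have slack.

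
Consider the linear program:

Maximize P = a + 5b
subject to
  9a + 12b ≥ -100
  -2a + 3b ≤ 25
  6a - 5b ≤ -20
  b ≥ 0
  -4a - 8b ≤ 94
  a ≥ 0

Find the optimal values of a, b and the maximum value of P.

a = 65/8, b = 55/4, maximum P = 615/8

Corner points and P = a + 5b:
  (65/8, 55/4) → P = 615/8
  (0, 25/3) → P = 125/3
  (0, 4) → P = 20

At the optimal vertex, -2a + 3b = 25 and 6a - 5b = -20.
Solving simultaneously gives a = 65/8, b = 55/4.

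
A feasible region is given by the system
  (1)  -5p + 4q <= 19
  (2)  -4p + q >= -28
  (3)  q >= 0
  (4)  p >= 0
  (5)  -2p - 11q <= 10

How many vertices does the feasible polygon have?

4

Pairwise boundary intersections that survive every other constraint:
  (131/11, 216/11)
  (0, 19/4)
  (7, 0)
  (0, 0)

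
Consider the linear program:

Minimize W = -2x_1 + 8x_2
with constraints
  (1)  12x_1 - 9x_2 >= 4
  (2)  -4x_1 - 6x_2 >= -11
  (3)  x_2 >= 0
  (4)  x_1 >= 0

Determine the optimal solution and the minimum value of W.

Vertices and W = -2x_1 + 8x_2:
  (41/36, 29/27) → W = 341/54
  (1/3, 0) → W = -2/3
  (11/4, 0) → W = -11/2

The binding constraints are -4x_1 - 6x_2 = -11 and x_2 = 0.
Solving simultaneously gives x_1 = 11/4, x_2 = 0.

x_1 = 11/4, x_2 = 0, minimum W = -11/2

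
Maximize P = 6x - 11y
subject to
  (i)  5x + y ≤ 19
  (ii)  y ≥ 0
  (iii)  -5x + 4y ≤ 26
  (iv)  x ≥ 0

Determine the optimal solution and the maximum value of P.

Extreme points and P = 6x - 11y:
  (19/5, 0) → P = 114/5
  (2, 9) → P = -87
  (0, 0) → P = 0
  (0, 13/2) → P = -143/2

x = 19/5, y = 0, maximum P = 114/5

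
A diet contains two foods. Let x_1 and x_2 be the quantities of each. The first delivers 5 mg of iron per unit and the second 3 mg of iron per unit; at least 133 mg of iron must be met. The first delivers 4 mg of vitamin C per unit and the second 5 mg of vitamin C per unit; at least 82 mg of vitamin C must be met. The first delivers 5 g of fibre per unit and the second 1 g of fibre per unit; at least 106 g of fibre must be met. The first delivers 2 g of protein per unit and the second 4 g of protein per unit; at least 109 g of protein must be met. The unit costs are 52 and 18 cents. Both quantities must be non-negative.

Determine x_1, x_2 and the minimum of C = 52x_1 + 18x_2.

Extreme points and C = 52x_1 + 18x_2:
  (0, 106) → C = 1908
  (109/2, 0) → C = 2834
  (35/2, 37/2) → C = 1243
The feasible region is unbounded (it extends along (0, 1), (1, 0)), but C strictly increases along every unbounded feasible direction, so there is no improving ray and the minimum is attained at a vertex.

The binding constraints are 5x_1 + x_2 = 106 and 2x_1 + 4x_2 = 109.
Solving simultaneously gives x_1 = 35/2, x_2 = 37/2.

x_1 = 35/2, x_2 = 37/2, minimum C = 1243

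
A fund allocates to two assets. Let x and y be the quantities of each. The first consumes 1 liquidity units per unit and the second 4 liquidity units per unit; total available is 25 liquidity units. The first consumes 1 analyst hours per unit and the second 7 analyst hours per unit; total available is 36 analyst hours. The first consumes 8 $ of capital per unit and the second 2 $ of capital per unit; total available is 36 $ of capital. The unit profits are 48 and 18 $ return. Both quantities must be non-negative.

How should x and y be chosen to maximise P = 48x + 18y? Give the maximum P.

Corner points and P = 48x + 18y:
  (0, 0) → P = 0
  (0, 36/7) → P = 648/7
  (9/2, 0) → P = 216
  (10/3, 14/3) → P = 244

The binding constraints are x + 7y = 36 and 8x + 2y = 36.
Solving simultaneously gives x = 10/3, y = 14/3.

x = 10/3, y = 14/3, maximum P = 244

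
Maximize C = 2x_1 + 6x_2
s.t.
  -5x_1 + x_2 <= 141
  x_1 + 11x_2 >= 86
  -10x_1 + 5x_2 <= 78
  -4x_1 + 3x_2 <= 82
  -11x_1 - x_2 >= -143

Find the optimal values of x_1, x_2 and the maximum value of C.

x_1 = 49/5, x_2 = 176/5, maximum C = 1154/5

Vertices and C = 2x_1 + 6x_2:
  (-428/115, 938/115) → C = 4772/115
  (1487/120, 803/120) → C = 974/15
  (49/5, 176/5) → C = 1154/5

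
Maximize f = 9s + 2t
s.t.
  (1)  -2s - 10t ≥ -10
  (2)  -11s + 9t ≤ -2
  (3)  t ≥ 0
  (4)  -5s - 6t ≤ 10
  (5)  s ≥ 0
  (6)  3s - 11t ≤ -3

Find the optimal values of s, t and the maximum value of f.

s = 20/13, t = 9/13, maximum f = 198/13

Corner points and f = 9s + 2t:
  (55/64, 53/64) → f = 601/64
  (20/13, 9/13) → f = 198/13
  (49/94, 39/94) → f = 519/94

At the optimal vertex, -2s - 10t = -10 and 3s - 11t = -3.
Solving simultaneously gives s = 20/13, t = 9/13.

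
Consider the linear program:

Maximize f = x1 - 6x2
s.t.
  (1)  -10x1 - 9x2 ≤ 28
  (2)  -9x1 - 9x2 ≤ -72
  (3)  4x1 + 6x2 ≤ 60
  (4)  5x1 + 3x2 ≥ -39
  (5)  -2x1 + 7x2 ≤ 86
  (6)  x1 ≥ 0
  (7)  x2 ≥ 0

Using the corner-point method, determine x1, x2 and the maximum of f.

x1 = 15, x2 = 0, maximum f = 15

Vertices and f = x1 - 6x2:
  (0, 8) → f = -48
  (8, 0) → f = 8
  (0, 10) → f = -60
  (15, 0) → f = 15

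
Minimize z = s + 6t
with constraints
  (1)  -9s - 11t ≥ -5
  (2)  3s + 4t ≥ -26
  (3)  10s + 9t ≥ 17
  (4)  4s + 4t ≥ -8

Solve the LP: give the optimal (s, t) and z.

Feasible corners and z = s + 6t:
  (102, -83) → z = -396
  (142/29, -103/29) → z = -476/29
  (302/13, -311/13) → z = -1564/13

s = 102, t = -83, minimum z = -396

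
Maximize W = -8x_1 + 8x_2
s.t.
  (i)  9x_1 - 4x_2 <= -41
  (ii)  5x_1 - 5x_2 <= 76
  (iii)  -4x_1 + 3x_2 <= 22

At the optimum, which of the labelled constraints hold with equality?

Vertices and W = -8x_1 + 8x_2:
  (-509/25, -889/25) → W = -608/5
  (-35/11, 34/11) → W = 552/11
  (-338/5, -414/5) → W = -608/5

The maximum is at (-35/11, 34/11). Substituting into each constraint, equality holds for (i) and (iii); the remaining constraints have slack.

(i) and (iii)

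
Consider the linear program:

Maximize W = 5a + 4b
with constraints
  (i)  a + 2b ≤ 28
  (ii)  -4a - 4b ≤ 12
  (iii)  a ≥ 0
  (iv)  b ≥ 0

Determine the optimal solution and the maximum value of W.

Vertices and W = 5a + 4b:
  (0, 14) → W = 56
  (28, 0) → W = 140
  (0, 0) → W = 0

The optimum lies where a + 2b = 28 and b = 0.
Solving simultaneously gives a = 28, b = 0.

a = 28, b = 0, maximum W = 140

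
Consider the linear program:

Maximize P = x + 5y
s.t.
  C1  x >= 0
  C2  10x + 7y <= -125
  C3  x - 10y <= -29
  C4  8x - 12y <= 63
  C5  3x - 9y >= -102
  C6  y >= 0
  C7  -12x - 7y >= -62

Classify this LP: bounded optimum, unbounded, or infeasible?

infeasible

The boundaries x = 0 and x - 10y = -29 meet at (0, 29/10), but that point violates 10x + 7y ≤ -125. Every candidate vertex is excluded by some other constraint, so the feasible region is empty.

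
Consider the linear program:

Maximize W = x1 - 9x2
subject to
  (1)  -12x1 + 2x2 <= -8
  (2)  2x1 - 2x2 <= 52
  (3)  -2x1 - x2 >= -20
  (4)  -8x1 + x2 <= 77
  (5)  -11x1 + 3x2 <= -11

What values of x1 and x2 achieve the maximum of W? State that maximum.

x1 = -22/5, x2 = -152/5, maximum W = 1346/5

Extreme points and W = x1 - 9x2:
  (-22/5, -152/5) → W = 1346/5
  (1/7, -22/7) → W = 199/7
  (46/3, -32/3) → W = 334/3
  (71/17, 198/17) → W = -1711/17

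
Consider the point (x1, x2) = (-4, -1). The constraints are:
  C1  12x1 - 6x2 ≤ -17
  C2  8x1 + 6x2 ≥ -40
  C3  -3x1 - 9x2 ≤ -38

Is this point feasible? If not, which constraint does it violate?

not feasible — violates C3

Constraint C3: -3x1 - 9x2 = 21, which is not ≤ -38. All other constraints are satisfied.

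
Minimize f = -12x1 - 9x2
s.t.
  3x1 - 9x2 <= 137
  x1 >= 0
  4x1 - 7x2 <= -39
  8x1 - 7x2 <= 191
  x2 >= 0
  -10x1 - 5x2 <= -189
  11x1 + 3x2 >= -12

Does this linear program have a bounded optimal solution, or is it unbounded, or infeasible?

From the feasible point (0, 189/5), moving in the direction (0, 1) keeps every constraint satisfied while f decreases without bound.

unbounded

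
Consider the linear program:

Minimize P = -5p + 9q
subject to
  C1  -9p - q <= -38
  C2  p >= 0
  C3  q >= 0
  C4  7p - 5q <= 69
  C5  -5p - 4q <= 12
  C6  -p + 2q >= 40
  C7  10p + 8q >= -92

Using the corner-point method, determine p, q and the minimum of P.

p = 338/9, q = 349/9, minimum P = 1451/9

Vertices and P = -5p + 9q:
  (0, 38) → P = 342
  (36/19, 398/19) → P = 3402/19
  (338/9, 349/9) → P = 1451/9
The feasible region is unbounded (it extends along (0, 1), (5, 7)), but P strictly increases along every unbounded feasible direction, so there is no improving ray and the minimum is attained at a vertex.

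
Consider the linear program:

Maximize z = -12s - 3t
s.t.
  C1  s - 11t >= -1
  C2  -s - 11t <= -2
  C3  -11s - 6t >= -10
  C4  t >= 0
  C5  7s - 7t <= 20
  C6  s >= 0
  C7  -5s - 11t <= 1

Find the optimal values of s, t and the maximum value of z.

Vertices and z = -12s - 3t:
  (1/2, 3/22) → z = -141/22
  (104/127, 21/127) → z = -1311/127
  (98/115, 12/115) → z = -1212/115

s = 1/2, t = 3/22, maximum z = -141/22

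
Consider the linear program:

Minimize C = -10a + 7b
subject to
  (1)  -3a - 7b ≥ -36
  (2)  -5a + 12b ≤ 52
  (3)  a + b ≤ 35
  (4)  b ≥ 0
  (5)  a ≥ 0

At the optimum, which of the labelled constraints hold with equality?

(1) and (4)

Corner points and C = -10a + 7b:
  (68/71, 336/71) → C = 1672/71
  (12, 0) → C = -120
  (0, 13/3) → C = 91/3
  (0, 0) → C = 0

The minimum is at (12, 0). Substituting into each constraint, equality holds for (1) and (4); the remaining constraints have slack.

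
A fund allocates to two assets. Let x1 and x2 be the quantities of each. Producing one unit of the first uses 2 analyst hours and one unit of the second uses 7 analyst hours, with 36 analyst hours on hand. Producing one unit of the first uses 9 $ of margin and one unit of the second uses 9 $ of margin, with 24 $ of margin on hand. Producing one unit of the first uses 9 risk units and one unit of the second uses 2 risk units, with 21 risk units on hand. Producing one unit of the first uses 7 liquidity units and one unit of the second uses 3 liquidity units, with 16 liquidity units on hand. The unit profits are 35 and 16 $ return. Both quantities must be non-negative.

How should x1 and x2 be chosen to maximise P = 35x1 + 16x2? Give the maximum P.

The binding constraints are 9x1 + 9x2 = 24 and 7x1 + 3x2 = 16.
Solving simultaneously gives x1 = 2, x2 = 2/3.

x1 = 2, x2 = 2/3, maximum P = 242/3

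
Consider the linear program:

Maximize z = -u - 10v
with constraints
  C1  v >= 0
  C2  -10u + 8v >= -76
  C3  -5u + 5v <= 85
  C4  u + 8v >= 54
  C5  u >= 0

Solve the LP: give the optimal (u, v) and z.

u = 130/11, v = 58/11, maximum z = -710/11

At the optimal vertex, -10u + 8v = -76 and u + 8v = 54.
Solving simultaneously gives u = 130/11, v = 58/11.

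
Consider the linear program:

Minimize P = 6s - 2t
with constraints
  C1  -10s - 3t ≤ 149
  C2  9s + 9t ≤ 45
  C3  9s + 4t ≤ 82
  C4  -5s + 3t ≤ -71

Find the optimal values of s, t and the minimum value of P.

Corner points and P = 6s - 2t:
  (-26/5, -97/3) → P = 502/15
  (62/5, -37/5) → P = 446/5
  (43/4, -23/4) → P = 76
The feasible region is unbounded (it extends along (3, -10), (4, -9)), but P strictly increases along every unbounded feasible direction, so there is no improving ray and the minimum is attained at a vertex.

The optimum lies where -10s - 3t = 149 and -5s + 3t = -71.
Solving simultaneously gives s = -26/5, t = -97/3.

s = -26/5, t = -97/3, minimum P = 502/15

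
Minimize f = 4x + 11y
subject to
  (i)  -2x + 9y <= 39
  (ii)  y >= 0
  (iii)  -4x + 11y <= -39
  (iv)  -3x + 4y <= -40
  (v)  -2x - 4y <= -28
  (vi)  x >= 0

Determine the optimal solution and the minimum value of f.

x = 14, y = 0, minimum f = 56

Corner points and f = 4x + 11y:
  (390/7, 117/7) → f = 2847/7
  (14, 0) → f = 56
  (284/17, 43/17) → f = 1609/17
  (68/5, 1/5) → f = 283/5
The feasible region is unbounded (it extends along (9, 2), (1, 0)), but f strictly increases along every unbounded feasible direction, so there is no improving ray and the minimum is attained at a vertex.

The optimum lies where y = 0 and -2x - 4y = -28.
Solving simultaneously gives x = 14, y = 0.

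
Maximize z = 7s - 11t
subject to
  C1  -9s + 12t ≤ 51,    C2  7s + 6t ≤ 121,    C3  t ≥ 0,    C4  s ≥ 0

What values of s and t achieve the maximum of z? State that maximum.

s = 121/7, t = 0, maximum z = 121

Extreme points and z = 7s - 11t:
  (191/23, 241/23) → z = -1314/23
  (0, 17/4) → z = -187/4
  (121/7, 0) → z = 121
  (0, 0) → z = 0

The optimum lies where 7s + 6t = 121 and t = 0.
Solving simultaneously gives s = 121/7, t = 0.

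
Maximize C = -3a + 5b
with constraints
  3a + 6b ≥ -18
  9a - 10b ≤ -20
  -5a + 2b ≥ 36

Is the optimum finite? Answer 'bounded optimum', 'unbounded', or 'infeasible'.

From the feasible point (-7, 1/2), moving in the direction (-6, 3) keeps every constraint satisfied while C increases without bound.

unbounded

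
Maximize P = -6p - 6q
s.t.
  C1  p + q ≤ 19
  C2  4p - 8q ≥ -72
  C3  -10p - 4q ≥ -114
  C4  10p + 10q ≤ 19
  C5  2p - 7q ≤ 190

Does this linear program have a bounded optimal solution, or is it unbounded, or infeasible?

bounded optimum

Feasible corners and P = -6p - 6q:
  (-71/15, 199/30) → P = -57/5
  (-506/3, -226/3) → P = 1464
  (266/15, -95/6) → P = -57/5
  (779/39, -836/39) → P = 114/13
The feasible region has finitely many vertices and no improving ray; the maximum is 1464 at (-506/3, -226/3).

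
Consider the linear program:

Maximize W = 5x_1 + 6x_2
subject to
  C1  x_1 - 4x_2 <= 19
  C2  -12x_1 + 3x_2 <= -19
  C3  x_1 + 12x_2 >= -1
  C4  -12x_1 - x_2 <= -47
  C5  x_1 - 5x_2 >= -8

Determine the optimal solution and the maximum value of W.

Vertices and W = 5x_1 + 6x_2:
  (14, -5/4) → W = 125/2
  (127, 27) → W = 797
  (565/143, -59/143) → W = 2471/143
  (227/61, 143/61) → W = 1993/61

x_1 = 127, x_2 = 27, maximum W = 797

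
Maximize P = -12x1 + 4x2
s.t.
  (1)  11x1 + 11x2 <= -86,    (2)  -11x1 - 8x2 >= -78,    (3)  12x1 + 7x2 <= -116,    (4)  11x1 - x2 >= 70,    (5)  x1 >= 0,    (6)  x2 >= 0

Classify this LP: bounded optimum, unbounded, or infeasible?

infeasible

The boundaries 12x1 + 7x2 = -116 and 11x1 - x2 = 70 meet at (374/89, -2116/89), but that point violates x2 ≥ 0. Every candidate vertex is excluded by some other constraint, so the feasible region is empty.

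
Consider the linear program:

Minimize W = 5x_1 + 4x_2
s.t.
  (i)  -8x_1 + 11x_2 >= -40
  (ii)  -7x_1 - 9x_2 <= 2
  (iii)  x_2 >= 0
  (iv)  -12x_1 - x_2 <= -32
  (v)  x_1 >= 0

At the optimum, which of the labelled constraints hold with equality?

(iii) and (iv)

Extreme points and W = 5x_1 + 4x_2:
  (5, 0) → W = 25
  (8/3, 0) → W = 40/3
  (0, 32) → W = 128
The feasible region is unbounded (it extends along (0, 1), (11, 8)), but W strictly increases along every unbounded feasible direction, so there is no improving ray and the minimum is attained at a vertex.

The minimum is at (8/3, 0). Substituting into each constraint, equality holds for (iii) and (iv); the remaining constraints have slack.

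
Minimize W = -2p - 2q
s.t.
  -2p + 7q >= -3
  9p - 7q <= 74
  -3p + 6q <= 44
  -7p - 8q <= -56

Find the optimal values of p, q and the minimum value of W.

Corner points and W = -2p - 2q:
  (71/7, 121/49) → W = -1236/49
  (32/5, 7/5) → W = -78/5
  (752/33, 206/11) → W = -2740/33
  (-8/33, 238/33) → W = -460/33

At the optimal vertex, 9p - 7q = 74 and -3p + 6q = 44.
Solving simultaneously gives p = 752/33, q = 206/11.

p = 752/33, q = 206/11, minimum W = -2740/33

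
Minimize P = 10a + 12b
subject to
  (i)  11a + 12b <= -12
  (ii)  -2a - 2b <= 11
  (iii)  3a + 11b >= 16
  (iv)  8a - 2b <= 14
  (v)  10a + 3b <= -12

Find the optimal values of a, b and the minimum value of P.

a = -153/16, b = 65/16, minimum P = -375/8

Corner points and P = 10a + 12b:
  (-54, 97/2) → P = 42
  (-324/85, 212/85) → P = -696/85
  (-153/16, 65/16) → P = -375/8

The optimum lies where -2a - 2b = 11 and 3a + 11b = 16.
Solving simultaneously gives a = -153/16, b = 65/16.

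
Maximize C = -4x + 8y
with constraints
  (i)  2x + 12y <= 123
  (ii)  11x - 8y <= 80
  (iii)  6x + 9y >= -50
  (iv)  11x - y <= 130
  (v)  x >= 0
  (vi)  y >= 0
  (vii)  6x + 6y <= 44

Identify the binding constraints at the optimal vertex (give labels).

(v) and (vii)

Vertices and C = -4x + 8y:
  (80/11, 0) → C = -320/11
  (416/57, 2/57) → C = -1648/57
  (0, 0) → C = 0
  (0, 22/3) → C = 176/3

The maximum is at (0, 22/3). Substituting into each constraint, equality holds for (v) and (vii); the remaining constraints have slack.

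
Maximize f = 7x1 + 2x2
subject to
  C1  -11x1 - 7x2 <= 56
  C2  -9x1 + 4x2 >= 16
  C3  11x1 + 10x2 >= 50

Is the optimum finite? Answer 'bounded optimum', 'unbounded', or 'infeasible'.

From the feasible point (-910/33, 106/3), moving in the direction (4, 9) keeps every constraint satisfied while f increases without bound.

unbounded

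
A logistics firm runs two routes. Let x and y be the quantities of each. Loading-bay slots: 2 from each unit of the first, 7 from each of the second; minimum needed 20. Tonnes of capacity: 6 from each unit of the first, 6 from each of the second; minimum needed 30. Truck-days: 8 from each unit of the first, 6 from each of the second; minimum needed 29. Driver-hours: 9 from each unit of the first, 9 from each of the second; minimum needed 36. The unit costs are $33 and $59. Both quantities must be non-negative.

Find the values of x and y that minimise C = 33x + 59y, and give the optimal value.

x = 3, y = 2, minimum C = 217

Vertices and C = 33x + 59y:
  (0, 5) → C = 295
  (10, 0) → C = 330
  (3, 2) → C = 217
The feasible region is unbounded (it extends along (0, 1), (1, 0)), but C strictly increases along every unbounded feasible direction, so there is no improving ray and the minimum is attained at a vertex.

The optimum lies where 2x + 7y = 20 and 6x + 6y = 30.
Solving simultaneously gives x = 3, y = 2.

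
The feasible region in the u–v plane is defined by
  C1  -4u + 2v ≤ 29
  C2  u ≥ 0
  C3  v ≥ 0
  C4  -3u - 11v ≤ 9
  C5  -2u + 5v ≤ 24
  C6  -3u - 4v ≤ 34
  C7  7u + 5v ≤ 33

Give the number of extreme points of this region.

Of the 21 pairwise boundary intersections, those satisfying every inequality are:
  (0, 0)
  (0, 24/5)
  (33/7, 0)
  (1, 26/5)

4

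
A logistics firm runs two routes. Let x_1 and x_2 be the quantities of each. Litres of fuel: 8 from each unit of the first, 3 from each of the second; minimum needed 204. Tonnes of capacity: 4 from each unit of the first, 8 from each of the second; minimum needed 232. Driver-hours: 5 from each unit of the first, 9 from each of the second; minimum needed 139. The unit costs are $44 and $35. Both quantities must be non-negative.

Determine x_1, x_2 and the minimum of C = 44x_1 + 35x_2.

Corner points and C = 44x_1 + 35x_2:
  (0, 68) → C = 2380
  (58, 0) → C = 2552
  (18, 20) → C = 1492
The feasible region is unbounded (it extends along (0, 1), (1, 0)), but C strictly increases along every unbounded feasible direction, so there is no improving ray and the minimum is attained at a vertex.

x_1 = 18, x_2 = 20, minimum C = 1492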